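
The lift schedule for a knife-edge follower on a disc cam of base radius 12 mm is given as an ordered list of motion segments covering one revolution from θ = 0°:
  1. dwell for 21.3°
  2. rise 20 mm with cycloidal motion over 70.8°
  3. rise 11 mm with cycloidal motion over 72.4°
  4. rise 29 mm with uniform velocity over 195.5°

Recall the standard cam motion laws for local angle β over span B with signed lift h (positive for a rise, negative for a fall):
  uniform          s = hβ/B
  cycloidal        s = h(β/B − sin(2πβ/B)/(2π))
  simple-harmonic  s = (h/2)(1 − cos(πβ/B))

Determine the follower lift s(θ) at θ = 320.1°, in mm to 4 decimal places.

seg 1 [0°–21.3°] dwell: s stays 0.0000
seg 2 [21.3°–92.1°] cycloidal, h=20: full span → s += 20 → s = 20.0000
seg 3 [92.1°–164.5°] cycloidal, h=11: full span → s += 11 → s = 31.0000
seg 4 [164.5°–360°] uniform, h=29: θ=320.1° here. β=155.6, B=195.5. 29·155.6/195.5 = 23.0813 → s = 54.0813

54.0813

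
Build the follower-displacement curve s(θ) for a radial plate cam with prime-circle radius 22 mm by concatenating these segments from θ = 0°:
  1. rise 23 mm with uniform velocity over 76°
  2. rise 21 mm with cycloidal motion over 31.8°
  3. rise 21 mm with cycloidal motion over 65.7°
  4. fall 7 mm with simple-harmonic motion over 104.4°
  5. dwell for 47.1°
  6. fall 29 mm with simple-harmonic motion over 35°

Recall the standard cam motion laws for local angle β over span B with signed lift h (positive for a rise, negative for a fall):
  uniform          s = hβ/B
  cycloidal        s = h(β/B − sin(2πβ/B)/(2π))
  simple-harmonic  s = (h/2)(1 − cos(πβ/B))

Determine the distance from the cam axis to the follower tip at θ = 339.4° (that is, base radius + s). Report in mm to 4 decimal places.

seg 1 [0°–76°] uniform, h=23: full span → s += 23 → s = 23.0000
seg 2 [76°–107.8°] cycloidal, h=21: full span → s += 21 → s = 44.0000
seg 3 [107.8°–173.5°] cycloidal, h=21: full span → s += 21 → s = 65.0000
seg 4 [173.5°–277.9°] simple-harmonic, h=-7: full span → s += -7 → s = 58.0000
seg 5 [277.9°–325°] dwell: s stays 58.0000
seg 6 [325°–360°] simple-harmonic, h=-29: θ=339.4° here. β=14.4, B=35. -29/2·(1 − cos(π·0.4114)) = -10.5172 → s = 47.4828
radial distance = base radius + s = 22 + 47.4828 = 69.4828

69.4828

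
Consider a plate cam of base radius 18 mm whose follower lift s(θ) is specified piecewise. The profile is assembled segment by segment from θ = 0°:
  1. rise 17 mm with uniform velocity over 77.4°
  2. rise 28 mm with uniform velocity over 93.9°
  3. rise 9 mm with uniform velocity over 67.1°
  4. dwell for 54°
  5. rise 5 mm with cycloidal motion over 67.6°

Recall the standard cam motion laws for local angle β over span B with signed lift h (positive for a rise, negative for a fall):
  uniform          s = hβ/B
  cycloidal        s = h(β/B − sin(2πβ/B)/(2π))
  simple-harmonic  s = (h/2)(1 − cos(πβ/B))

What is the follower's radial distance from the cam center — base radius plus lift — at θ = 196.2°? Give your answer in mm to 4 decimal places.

seg 1 [0°–77.4°] uniform, h=17: full span → s += 17 → s = 17.0000
seg 2 [77.4°–171.3°] uniform, h=28: full span → s += 28 → s = 45.0000
seg 3 [171.3°–238.4°] uniform, h=9: θ=196.2° here. β=24.9, B=67.1. 9·24.9/67.1 = 3.3398 → s = 48.3398
radial distance = base radius + s = 18 + 48.3398 = 66.3398

66.3398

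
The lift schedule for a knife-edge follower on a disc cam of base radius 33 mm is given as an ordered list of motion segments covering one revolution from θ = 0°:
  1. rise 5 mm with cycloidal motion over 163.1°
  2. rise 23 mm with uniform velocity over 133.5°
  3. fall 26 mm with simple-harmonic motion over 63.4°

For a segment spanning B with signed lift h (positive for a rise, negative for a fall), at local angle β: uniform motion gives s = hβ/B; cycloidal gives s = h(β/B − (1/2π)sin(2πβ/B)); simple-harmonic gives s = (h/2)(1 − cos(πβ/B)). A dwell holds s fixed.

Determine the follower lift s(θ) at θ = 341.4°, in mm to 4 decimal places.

seg 1 [0°–163.1°] cycloidal, h=5: full span → s += 5 → s = 5.0000
seg 2 [163.1°–296.6°] uniform, h=23: full span → s += 23 → s = 28.0000
seg 3 [296.6°–360°] simple-harmonic, h=-26: θ=341.4° here. β=44.8, B=63.4. -26/2·(1 − cos(π·0.7066)) = -20.8584 → s = 7.1416

7.1416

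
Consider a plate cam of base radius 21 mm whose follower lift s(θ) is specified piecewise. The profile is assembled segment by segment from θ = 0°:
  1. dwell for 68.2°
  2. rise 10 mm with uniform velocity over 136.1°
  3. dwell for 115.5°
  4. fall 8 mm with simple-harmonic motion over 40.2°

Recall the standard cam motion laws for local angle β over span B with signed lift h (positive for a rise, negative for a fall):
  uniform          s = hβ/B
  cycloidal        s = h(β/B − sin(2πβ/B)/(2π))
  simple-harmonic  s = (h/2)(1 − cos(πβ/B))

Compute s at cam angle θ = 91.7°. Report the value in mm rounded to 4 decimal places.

seg 1 [0°–68.2°] dwell: s stays 0.0000
seg 2 [68.2°–204.3°] uniform, h=10: θ=91.7° here. β=23.5, B=136.1. 10·23.5/136.1 = 1.7267 → s = 1.7267

1.7267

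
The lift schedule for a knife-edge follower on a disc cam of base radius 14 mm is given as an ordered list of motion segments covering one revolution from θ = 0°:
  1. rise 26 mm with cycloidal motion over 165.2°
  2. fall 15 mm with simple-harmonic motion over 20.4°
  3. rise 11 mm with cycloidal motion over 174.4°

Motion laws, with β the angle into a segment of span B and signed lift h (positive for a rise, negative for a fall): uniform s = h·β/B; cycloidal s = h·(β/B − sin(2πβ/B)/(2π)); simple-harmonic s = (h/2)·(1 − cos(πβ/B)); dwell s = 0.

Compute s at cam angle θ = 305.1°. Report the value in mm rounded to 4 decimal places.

seg 1 [0°–165.2°] cycloidal, h=26: full span → s += 26 → s = 26.0000
seg 2 [165.2°–185.6°] simple-harmonic, h=-15: full span → s += -15 → s = 11.0000
seg 3 [185.6°–360°] cycloidal, h=11: θ=305.1° here. β=119.5, B=174.4. 11·(0.6852 − sin(2π·0.6852)/(2π)) = 9.1449 → s = 20.1449

20.1449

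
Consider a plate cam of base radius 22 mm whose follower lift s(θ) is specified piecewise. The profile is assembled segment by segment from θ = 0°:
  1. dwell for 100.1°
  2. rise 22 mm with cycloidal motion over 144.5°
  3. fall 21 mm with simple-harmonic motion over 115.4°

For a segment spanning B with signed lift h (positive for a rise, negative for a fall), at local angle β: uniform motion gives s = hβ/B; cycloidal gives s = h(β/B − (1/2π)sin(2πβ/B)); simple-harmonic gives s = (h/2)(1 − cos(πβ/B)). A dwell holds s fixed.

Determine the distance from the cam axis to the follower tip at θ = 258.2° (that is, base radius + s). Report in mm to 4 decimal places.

seg 1 [0°–100.1°] dwell: s stays 0.0000
seg 2 [100.1°–244.6°] cycloidal, h=22: full span → s += 22 → s = 22.0000
seg 3 [244.6°–360°] simple-harmonic, h=-21: θ=258.2° here. β=13.6, B=115.4. -21/2·(1 − cos(π·0.1179)) = -0.7115 → s = 21.2885
radial distance = base radius + s = 22 + 21.2885 = 43.2885

43.2885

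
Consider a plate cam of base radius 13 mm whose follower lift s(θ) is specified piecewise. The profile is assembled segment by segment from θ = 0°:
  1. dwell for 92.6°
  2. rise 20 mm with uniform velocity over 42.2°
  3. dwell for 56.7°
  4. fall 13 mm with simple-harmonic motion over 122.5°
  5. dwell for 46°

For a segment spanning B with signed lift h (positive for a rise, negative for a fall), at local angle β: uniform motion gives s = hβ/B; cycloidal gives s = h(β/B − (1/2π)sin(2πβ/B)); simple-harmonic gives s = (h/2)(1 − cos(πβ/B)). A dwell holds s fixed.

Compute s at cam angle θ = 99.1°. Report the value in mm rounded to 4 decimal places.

seg 1 [0°–92.6°] dwell: s stays 0.0000
seg 2 [92.6°–134.8°] uniform, h=20: θ=99.1° here. β=6.5, B=42.2. 20·6.5/42.2 = 3.0806 → s = 3.0806

3.0806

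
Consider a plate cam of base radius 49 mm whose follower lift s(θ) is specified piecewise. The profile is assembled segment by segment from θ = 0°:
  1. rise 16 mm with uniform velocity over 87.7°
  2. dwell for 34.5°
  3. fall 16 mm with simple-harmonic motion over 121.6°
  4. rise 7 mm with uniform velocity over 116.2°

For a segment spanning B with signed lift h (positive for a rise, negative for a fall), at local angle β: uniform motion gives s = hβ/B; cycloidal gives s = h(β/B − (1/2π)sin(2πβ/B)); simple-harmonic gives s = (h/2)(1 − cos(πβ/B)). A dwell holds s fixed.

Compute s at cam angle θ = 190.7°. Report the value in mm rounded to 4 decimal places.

seg 1 [0°–87.7°] uniform, h=16: full span → s += 16 → s = 16.0000
seg 2 [87.7°–122.2°] dwell: s stays 16.0000
seg 3 [122.2°–243.8°] simple-harmonic, h=-16: θ=190.7° here. β=68.5, B=121.6. -16/2·(1 − cos(π·0.5633)) = -9.5810 → s = 6.4190

6.4190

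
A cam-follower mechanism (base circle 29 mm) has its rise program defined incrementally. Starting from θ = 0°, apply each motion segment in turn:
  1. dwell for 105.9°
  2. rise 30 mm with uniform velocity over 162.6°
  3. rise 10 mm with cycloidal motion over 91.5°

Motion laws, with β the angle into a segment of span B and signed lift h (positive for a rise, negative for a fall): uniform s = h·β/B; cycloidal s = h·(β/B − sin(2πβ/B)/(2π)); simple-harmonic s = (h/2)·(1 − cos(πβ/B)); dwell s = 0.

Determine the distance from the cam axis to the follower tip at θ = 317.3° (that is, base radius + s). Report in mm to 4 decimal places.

seg 1 [0°–105.9°] dwell: s stays 0.0000
seg 2 [105.9°–268.5°] uniform, h=30: full span → s += 30 → s = 30.0000
seg 3 [268.5°–360°] cycloidal, h=10: θ=317.3° here. β=48.8, B=91.5. 10·(0.5333 − sin(2π·0.5333)/(2π)) = 5.6642 → s = 35.6642
radial distance = base radius + s = 29 + 35.6642 = 64.6642

64.6642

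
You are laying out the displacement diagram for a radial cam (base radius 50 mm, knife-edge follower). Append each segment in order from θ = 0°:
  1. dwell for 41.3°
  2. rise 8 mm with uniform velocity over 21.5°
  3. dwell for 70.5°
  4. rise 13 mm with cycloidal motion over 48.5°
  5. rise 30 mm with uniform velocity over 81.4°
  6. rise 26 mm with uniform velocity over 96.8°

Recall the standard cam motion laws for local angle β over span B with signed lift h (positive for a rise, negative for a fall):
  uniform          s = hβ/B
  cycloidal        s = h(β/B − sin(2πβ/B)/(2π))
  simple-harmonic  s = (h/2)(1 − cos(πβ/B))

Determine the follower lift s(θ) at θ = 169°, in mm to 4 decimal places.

seg 1 [0°–41.3°] dwell: s stays 0.0000
seg 2 [41.3°–62.8°] uniform, h=8: full span → s += 8 → s = 8.0000
seg 3 [62.8°–133.3°] dwell: s stays 8.0000
seg 4 [133.3°–181.8°] cycloidal, h=13: θ=169° here. β=35.7, B=48.5. 13·(0.7361 − sin(2π·0.7361)/(2π)) = 11.6302 → s = 19.6302

19.6302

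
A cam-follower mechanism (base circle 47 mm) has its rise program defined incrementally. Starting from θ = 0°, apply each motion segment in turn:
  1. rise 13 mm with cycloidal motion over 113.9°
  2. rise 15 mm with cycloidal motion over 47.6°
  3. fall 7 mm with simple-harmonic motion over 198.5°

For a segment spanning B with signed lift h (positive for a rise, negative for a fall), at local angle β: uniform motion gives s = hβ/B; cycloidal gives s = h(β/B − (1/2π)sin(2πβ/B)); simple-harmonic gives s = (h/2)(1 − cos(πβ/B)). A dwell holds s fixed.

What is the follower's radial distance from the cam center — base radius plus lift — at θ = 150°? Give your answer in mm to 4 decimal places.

seg 1 [0°–113.9°] cycloidal, h=13: full span → s += 13 → s = 13.0000
seg 2 [113.9°–161.5°] cycloidal, h=15: θ=150° here. β=36.1, B=47.6. 15·(0.7584 − sin(2π·0.7584)/(2π)) = 13.7600 → s = 26.7600
radial distance = base radius + s = 47 + 26.7600 = 73.7600

73.7600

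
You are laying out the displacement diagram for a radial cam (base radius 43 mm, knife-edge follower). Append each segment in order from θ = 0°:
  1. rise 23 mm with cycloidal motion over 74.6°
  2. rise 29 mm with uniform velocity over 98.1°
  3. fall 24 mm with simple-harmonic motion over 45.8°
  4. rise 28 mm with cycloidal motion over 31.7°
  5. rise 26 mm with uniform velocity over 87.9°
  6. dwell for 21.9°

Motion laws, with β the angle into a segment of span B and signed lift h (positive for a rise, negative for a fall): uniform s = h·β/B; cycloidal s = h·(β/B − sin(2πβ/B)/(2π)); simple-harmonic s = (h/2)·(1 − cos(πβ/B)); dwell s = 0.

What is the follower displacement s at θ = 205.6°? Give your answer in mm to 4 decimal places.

seg 1 [0°–74.6°] cycloidal, h=23: full span → s += 23 → s = 23.0000
seg 2 [74.6°–172.7°] uniform, h=29: full span → s += 29 → s = 52.0000
seg 3 [172.7°–218.5°] simple-harmonic, h=-24: θ=205.6° here. β=32.9, B=45.8. -24/2·(1 − cos(π·0.7183)) = -19.6008 → s = 32.3992

32.3992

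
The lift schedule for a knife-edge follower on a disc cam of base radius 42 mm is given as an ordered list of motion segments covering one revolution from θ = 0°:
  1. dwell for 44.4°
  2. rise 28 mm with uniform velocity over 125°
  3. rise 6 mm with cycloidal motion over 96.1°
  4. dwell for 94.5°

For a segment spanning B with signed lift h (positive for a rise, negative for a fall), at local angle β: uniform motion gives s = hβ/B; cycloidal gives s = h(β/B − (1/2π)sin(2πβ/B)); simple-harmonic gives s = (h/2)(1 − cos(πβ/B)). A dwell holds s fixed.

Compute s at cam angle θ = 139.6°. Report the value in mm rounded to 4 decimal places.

seg 1 [0°–44.4°] dwell: s stays 0.0000
seg 2 [44.4°–169.4°] uniform, h=28: θ=139.6° here. β=95.2, B=125. 28·95.2/125 = 21.3248 → s = 21.3248

21.3248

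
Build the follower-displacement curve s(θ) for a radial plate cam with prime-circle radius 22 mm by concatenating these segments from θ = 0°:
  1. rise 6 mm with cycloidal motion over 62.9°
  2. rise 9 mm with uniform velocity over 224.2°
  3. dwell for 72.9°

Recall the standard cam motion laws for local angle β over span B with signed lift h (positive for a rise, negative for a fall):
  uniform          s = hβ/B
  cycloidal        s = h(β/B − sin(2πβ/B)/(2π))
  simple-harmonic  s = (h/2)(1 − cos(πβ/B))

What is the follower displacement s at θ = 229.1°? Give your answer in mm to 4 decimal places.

seg 1 [0°–62.9°] cycloidal, h=6: full span → s += 6 → s = 6.0000
seg 2 [62.9°–287.1°] uniform, h=9: θ=229.1° here. β=166.2, B=224.2. 9·166.2/224.2 = 6.6717 → s = 12.6717

12.6717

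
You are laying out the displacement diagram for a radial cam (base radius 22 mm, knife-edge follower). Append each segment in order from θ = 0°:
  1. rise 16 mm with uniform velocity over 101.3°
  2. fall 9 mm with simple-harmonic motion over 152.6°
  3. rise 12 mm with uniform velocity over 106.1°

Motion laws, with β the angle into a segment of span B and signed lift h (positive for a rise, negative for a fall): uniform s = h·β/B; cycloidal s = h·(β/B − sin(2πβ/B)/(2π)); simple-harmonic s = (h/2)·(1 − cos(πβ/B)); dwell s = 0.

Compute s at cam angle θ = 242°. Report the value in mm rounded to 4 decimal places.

seg 1 [0°–101.3°] uniform, h=16: full span → s += 16 → s = 16.0000
seg 2 [101.3°–253.9°] simple-harmonic, h=-9: θ=242° here. β=140.7, B=152.6. -9/2·(1 − cos(π·0.9220)) = -8.8656 → s = 7.1344

7.1344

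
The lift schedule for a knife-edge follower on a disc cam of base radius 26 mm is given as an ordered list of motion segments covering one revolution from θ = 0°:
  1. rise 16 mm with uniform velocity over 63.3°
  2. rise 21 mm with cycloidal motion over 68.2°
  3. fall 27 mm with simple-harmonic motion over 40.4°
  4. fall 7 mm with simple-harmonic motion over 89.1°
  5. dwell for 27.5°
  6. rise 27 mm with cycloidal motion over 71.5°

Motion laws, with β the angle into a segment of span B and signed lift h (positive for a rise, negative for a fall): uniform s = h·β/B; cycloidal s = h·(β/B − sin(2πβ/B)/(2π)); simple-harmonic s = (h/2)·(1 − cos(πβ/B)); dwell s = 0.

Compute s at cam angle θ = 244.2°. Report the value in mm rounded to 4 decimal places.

seg 1 [0°–63.3°] uniform, h=16: full span → s += 16 → s = 16.0000
seg 2 [63.3°–131.5°] cycloidal, h=21: full span → s += 21 → s = 37.0000
seg 3 [131.5°–171.9°] simple-harmonic, h=-27: full span → s += -27 → s = 10.0000
seg 4 [171.9°–261°] simple-harmonic, h=-7: θ=244.2° here. β=72.3, B=89.1. -7/2·(1 − cos(π·0.8114)) = -6.4037 → s = 3.5963

3.5963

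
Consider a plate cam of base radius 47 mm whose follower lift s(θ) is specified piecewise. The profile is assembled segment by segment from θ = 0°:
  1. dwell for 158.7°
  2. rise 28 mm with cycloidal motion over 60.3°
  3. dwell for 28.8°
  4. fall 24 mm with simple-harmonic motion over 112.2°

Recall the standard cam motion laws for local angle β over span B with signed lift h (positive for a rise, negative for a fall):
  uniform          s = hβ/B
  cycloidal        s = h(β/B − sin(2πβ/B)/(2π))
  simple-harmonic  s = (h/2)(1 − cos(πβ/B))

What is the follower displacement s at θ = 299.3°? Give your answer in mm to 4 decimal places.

seg 1 [0°–158.7°] dwell: s stays 0.0000
seg 2 [158.7°–219°] cycloidal, h=28: full span → s += 28 → s = 28.0000
seg 3 [219°–247.8°] dwell: s stays 28.0000
seg 4 [247.8°–360°] simple-harmonic, h=-24: θ=299.3° here. β=51.5, B=112.2. -24/2·(1 − cos(π·0.4590)) = -10.4587 → s = 17.5413

17.5413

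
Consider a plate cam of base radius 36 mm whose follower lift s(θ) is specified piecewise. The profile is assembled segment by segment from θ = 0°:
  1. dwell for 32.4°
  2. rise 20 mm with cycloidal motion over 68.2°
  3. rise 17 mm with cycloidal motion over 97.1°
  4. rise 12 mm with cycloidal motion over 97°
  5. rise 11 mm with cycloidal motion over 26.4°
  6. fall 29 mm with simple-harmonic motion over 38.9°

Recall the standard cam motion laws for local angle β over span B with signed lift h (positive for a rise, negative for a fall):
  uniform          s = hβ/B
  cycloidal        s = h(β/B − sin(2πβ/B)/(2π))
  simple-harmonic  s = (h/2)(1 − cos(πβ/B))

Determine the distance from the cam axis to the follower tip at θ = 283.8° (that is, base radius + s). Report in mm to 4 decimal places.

seg 1 [0°–32.4°] dwell: s stays 0.0000
seg 2 [32.4°–100.6°] cycloidal, h=20: full span → s += 20 → s = 20.0000
seg 3 [100.6°–197.7°] cycloidal, h=17: full span → s += 17 → s = 37.0000
seg 4 [197.7°–294.7°] cycloidal, h=12: θ=283.8° here. β=86.1, B=97. 12·(0.8876 − sin(2π·0.8876)/(2π)) = 11.8907 → s = 48.8907
radial distance = base radius + s = 36 + 48.8907 = 84.8907

84.8907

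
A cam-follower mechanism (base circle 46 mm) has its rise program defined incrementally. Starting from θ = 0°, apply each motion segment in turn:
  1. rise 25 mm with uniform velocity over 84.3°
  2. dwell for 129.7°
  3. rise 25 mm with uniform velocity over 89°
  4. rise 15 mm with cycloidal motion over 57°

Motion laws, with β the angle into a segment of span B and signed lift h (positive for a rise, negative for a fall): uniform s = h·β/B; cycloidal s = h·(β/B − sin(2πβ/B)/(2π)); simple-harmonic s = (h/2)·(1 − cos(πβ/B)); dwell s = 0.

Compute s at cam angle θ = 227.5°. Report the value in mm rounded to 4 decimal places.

seg 1 [0°–84.3°] uniform, h=25: full span → s += 25 → s = 25.0000
seg 2 [84.3°–214°] dwell: s stays 25.0000
seg 3 [214°–303°] uniform, h=25: θ=227.5° here. β=13.5, B=89. 25·13.5/89 = 3.7921 → s = 28.7921

28.7921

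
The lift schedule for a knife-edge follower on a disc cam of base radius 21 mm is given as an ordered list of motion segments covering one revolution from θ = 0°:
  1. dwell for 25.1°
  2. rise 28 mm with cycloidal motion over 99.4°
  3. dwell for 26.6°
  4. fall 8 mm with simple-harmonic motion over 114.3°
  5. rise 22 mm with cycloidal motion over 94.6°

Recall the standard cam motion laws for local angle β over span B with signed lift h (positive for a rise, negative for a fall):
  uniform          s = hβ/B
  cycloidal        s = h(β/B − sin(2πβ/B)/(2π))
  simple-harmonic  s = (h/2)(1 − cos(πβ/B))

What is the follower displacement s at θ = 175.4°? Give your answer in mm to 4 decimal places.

seg 1 [0°–25.1°] dwell: s stays 0.0000
seg 2 [25.1°–124.5°] cycloidal, h=28: full span → s += 28 → s = 28.0000
seg 3 [124.5°–151.1°] dwell: s stays 28.0000
seg 4 [151.1°–265.4°] simple-harmonic, h=-8: θ=175.4° here. β=24.3, B=114.3. -8/2·(1 − cos(π·0.2126)) = -0.8595 → s = 27.1405

27.1405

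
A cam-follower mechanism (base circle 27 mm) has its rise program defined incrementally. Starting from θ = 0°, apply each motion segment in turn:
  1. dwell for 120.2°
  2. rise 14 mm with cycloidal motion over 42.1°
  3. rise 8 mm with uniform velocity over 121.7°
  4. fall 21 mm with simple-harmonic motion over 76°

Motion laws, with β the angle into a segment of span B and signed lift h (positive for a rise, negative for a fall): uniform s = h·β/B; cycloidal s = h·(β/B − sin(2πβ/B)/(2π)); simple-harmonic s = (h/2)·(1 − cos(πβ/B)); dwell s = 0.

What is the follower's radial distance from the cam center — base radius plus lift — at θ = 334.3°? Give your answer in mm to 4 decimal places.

seg 1 [0°–120.2°] dwell: s stays 0.0000
seg 2 [120.2°–162.3°] cycloidal, h=14: full span → s += 14 → s = 14.0000
seg 3 [162.3°–284°] uniform, h=8: full span → s += 8 → s = 22.0000
seg 4 [284°–360°] simple-harmonic, h=-21: θ=334.3° here. β=50.3, B=76. -21/2·(1 − cos(π·0.6618)) = -15.6116 → s = 6.3884
radial distance = base radius + s = 27 + 6.3884 = 33.3884

33.3884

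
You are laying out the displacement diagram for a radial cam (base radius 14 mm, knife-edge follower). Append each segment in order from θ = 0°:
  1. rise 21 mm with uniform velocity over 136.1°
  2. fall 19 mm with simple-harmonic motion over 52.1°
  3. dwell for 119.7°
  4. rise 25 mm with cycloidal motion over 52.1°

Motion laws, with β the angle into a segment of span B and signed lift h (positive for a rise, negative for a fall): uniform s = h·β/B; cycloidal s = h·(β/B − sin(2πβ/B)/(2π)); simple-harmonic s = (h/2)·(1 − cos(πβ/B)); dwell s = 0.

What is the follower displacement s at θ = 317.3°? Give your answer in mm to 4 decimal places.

seg 1 [0°–136.1°] uniform, h=21: full span → s += 21 → s = 21.0000
seg 2 [136.1°–188.2°] simple-harmonic, h=-19: full span → s += -19 → s = 2.0000
seg 3 [188.2°–307.9°] dwell: s stays 2.0000
seg 4 [307.9°–360°] cycloidal, h=25: θ=317.3° here. β=9.4, B=52.1. 25·(0.1804 − sin(2π·0.1804)/(2π)) = 0.9059 → s = 2.9059

2.9059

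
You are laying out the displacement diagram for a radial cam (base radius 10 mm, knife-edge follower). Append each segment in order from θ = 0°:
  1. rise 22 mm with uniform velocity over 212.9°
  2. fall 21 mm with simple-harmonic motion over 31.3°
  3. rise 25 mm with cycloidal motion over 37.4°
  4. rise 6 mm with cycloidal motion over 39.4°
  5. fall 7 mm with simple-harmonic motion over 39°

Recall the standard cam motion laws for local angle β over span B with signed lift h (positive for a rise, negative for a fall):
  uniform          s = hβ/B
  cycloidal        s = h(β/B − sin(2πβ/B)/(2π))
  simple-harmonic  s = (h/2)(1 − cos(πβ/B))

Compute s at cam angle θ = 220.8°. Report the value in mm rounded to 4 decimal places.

seg 1 [0°–212.9°] uniform, h=22: full span → s += 22 → s = 22.0000
seg 2 [212.9°–244.2°] simple-harmonic, h=-21: θ=220.8° here. β=7.9, B=31.3. -21/2·(1 − cos(π·0.2524)) = -3.1315 → s = 18.8685

18.8685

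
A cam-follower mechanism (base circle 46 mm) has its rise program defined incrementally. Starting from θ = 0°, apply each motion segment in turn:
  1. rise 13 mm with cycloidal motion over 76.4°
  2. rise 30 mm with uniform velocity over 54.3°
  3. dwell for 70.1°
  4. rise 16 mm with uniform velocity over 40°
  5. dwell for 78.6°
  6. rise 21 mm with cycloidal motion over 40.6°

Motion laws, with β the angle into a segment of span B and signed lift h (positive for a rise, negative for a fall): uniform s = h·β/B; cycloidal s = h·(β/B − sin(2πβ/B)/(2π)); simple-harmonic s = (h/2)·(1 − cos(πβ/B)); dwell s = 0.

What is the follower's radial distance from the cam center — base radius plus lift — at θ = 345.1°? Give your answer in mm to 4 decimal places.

seg 1 [0°–76.4°] cycloidal, h=13: full span → s += 13 → s = 13.0000
seg 2 [76.4°–130.7°] uniform, h=30: full span → s += 30 → s = 43.0000
seg 3 [130.7°–200.8°] dwell: s stays 43.0000
seg 4 [200.8°–240.8°] uniform, h=16: full span → s += 16 → s = 59.0000
seg 5 [240.8°–319.4°] dwell: s stays 59.0000
seg 6 [319.4°–360°] cycloidal, h=21: θ=345.1° here. β=25.7, B=40.6. 21·(0.6330 − sin(2π·0.6330)/(2π)) = 15.7723 → s = 74.7723
radial distance = base radius + s = 46 + 74.7723 = 120.7723

120.7723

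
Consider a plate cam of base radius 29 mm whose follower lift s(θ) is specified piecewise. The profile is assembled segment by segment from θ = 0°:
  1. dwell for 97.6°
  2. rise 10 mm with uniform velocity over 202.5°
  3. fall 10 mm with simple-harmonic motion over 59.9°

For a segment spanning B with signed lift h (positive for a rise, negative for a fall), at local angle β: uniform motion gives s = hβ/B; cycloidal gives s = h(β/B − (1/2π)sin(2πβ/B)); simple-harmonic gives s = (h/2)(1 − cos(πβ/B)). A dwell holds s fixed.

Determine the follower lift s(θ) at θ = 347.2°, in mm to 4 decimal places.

seg 1 [0°–97.6°] dwell: s stays 0.0000
seg 2 [97.6°–300.1°] uniform, h=10: full span → s += 10 → s = 10.0000
seg 3 [300.1°–360°] simple-harmonic, h=-10: θ=347.2° here. β=47.1, B=59.9. -10/2·(1 − cos(π·0.7863)) = -8.9150 → s = 1.0850

1.0850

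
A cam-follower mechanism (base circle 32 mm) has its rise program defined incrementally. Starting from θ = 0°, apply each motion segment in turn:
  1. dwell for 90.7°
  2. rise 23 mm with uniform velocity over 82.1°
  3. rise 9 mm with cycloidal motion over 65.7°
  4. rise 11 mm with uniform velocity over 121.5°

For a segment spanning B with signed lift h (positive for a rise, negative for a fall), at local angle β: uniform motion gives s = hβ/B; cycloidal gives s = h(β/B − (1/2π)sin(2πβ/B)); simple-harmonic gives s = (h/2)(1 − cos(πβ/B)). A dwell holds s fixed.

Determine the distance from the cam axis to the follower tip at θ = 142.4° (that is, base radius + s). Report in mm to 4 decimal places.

seg 1 [0°–90.7°] dwell: s stays 0.0000
seg 2 [90.7°–172.8°] uniform, h=23: θ=142.4° here. β=51.7, B=82.1. 23·51.7/82.1 = 14.4836 → s = 14.4836
radial distance = base radius + s = 32 + 14.4836 = 46.4836

46.4836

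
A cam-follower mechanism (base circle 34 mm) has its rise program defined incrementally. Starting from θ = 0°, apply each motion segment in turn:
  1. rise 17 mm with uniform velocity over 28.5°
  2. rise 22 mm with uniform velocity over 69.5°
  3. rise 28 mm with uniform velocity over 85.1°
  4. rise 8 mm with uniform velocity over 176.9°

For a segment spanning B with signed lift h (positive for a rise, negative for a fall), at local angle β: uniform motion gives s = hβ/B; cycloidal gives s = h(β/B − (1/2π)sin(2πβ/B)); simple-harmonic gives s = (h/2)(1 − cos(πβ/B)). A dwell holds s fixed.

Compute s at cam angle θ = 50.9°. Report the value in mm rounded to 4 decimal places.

seg 1 [0°–28.5°] uniform, h=17: full span → s += 17 → s = 17.0000
seg 2 [28.5°–98°] uniform, h=22: θ=50.9° here. β=22.4, B=69.5. 22·22.4/69.5 = 7.0906 → s = 24.0906

24.0906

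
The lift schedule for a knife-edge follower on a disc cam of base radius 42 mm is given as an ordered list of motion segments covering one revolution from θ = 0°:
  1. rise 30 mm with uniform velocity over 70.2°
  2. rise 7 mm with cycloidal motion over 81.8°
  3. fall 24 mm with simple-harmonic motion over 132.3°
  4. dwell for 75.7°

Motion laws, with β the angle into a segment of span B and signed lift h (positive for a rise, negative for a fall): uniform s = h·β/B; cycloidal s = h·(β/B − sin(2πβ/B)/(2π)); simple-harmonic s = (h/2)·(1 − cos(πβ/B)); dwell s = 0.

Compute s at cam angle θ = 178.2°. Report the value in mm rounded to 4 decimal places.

seg 1 [0°–70.2°] uniform, h=30: full span → s += 30 → s = 30.0000
seg 2 [70.2°–152°] cycloidal, h=7: full span → s += 7 → s = 37.0000
seg 3 [152°–284.3°] simple-harmonic, h=-24: θ=178.2° here. β=26.2, B=132.3. -24/2·(1 − cos(π·0.1980)) = -2.2484 → s = 34.7516

34.7516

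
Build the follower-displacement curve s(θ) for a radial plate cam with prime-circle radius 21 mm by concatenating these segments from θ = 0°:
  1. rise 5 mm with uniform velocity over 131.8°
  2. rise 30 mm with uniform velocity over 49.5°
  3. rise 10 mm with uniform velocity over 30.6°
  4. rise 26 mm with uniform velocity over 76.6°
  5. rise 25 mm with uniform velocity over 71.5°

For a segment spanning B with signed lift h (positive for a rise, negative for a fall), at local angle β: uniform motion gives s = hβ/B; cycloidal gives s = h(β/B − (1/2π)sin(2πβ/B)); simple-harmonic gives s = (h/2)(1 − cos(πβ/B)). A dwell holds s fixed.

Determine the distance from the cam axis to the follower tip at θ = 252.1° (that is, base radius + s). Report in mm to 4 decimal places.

seg 1 [0°–131.8°] uniform, h=5: full span → s += 5 → s = 5.0000
seg 2 [131.8°–181.3°] uniform, h=30: full span → s += 30 → s = 35.0000
seg 3 [181.3°–211.9°] uniform, h=10: full span → s += 10 → s = 45.0000
seg 4 [211.9°–288.5°] uniform, h=26: θ=252.1° here. β=40.2, B=76.6. 26·40.2/76.6 = 13.6449 → s = 58.6449
radial distance = base radius + s = 21 + 58.6449 = 79.6449

79.6449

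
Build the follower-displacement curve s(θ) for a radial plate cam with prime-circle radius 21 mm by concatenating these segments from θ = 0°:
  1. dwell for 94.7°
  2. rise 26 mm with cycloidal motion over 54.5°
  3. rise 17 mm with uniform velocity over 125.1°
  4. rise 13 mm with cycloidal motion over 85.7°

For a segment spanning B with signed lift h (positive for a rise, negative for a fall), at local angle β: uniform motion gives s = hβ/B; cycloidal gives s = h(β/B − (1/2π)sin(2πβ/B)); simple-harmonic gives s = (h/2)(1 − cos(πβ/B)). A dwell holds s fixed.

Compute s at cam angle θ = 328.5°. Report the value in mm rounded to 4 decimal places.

seg 1 [0°–94.7°] dwell: s stays 0.0000
seg 2 [94.7°–149.2°] cycloidal, h=26: full span → s += 26 → s = 26.0000
seg 3 [149.2°–274.3°] uniform, h=17: full span → s += 17 → s = 43.0000
seg 4 [274.3°–360°] cycloidal, h=13: θ=328.5° here. β=54.2, B=85.7. 13·(0.6324 − sin(2π·0.6324)/(2π)) = 9.7515 → s = 52.7515

52.7515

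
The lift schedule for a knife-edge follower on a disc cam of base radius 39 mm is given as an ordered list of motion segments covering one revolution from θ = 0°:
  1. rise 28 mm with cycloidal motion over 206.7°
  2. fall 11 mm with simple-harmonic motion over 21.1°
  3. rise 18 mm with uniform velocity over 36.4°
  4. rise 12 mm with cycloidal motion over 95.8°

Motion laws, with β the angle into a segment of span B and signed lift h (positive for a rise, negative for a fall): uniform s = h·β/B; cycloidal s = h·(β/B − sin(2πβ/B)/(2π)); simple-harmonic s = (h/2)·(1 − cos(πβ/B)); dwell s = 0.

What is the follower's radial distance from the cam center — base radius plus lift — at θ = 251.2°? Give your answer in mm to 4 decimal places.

seg 1 [0°–206.7°] cycloidal, h=28: full span → s += 28 → s = 28.0000
seg 2 [206.7°–227.8°] simple-harmonic, h=-11: full span → s += -11 → s = 17.0000
seg 3 [227.8°–264.2°] uniform, h=18: θ=251.2° here. β=23.4, B=36.4. 18·23.4/36.4 = 11.5714 → s = 28.5714
radial distance = base radius + s = 39 + 28.5714 = 67.5714

67.5714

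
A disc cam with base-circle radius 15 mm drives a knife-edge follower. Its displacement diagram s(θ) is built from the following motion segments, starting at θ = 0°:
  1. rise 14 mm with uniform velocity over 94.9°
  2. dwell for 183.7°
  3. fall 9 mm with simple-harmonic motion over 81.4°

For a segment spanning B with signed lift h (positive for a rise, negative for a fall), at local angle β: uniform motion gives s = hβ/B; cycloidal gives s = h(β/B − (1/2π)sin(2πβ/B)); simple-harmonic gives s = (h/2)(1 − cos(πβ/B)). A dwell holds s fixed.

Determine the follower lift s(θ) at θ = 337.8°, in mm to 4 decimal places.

seg 1 [0°–94.9°] uniform, h=14: full span → s += 14 → s = 14.0000
seg 2 [94.9°–278.6°] dwell: s stays 14.0000
seg 3 [278.6°–360°] simple-harmonic, h=-9: θ=337.8° here. β=59.2, B=81.4. -9/2·(1 − cos(π·0.7273)) = -7.4469 → s = 6.5531

6.5531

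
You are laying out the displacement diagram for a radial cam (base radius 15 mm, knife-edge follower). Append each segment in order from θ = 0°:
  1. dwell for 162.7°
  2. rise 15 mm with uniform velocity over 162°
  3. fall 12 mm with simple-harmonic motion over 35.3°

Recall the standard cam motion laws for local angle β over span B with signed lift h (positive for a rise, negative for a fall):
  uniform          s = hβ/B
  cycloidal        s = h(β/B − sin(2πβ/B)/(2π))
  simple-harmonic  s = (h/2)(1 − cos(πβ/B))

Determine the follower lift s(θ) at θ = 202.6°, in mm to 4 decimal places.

seg 1 [0°–162.7°] dwell: s stays 0.0000
seg 2 [162.7°–324.7°] uniform, h=15: θ=202.6° here. β=39.9, B=162. 15·39.9/162 = 3.6944 → s = 3.6944

3.6944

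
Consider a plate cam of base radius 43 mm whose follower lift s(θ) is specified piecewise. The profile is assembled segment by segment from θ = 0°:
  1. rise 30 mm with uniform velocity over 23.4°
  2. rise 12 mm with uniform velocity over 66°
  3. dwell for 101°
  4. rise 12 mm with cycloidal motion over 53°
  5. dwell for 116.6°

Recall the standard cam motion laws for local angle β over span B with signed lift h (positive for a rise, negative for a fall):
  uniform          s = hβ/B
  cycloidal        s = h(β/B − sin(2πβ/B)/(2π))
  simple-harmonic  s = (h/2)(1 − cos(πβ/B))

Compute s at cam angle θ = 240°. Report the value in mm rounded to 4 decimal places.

seg 1 [0°–23.4°] uniform, h=30: full span → s += 30 → s = 30.0000
seg 2 [23.4°–89.4°] uniform, h=12: full span → s += 12 → s = 42.0000
seg 3 [89.4°–190.4°] dwell: s stays 42.0000
seg 4 [190.4°–243.4°] cycloidal, h=12: θ=240° here. β=49.6, B=53. 12·(0.9358 − sin(2π·0.9358)/(2π)) = 11.9793 → s = 53.9793

53.9793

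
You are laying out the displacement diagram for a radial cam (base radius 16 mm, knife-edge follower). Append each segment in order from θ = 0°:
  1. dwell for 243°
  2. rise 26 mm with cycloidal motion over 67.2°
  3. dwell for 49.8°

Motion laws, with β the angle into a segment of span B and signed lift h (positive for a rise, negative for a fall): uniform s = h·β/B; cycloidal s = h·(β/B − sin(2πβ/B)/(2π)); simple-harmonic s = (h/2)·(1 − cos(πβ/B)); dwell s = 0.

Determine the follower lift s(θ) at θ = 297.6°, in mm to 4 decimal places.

seg 1 [0°–243°] dwell: s stays 0.0000
seg 2 [243°–310.2°] cycloidal, h=26: θ=297.6° here. β=54.6, B=67.2. 26·(0.8125 − sin(2π·0.8125)/(2π)) = 24.9480 → s = 24.9480

24.9480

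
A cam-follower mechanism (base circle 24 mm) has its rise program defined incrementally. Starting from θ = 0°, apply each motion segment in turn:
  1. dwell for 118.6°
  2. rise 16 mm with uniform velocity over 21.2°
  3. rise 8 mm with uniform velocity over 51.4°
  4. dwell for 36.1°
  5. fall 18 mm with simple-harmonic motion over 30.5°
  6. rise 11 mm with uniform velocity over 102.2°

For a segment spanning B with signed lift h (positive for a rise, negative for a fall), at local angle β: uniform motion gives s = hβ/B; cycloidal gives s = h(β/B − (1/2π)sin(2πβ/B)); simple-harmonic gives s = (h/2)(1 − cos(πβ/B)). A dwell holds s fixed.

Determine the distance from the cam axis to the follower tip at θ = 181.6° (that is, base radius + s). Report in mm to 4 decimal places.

seg 1 [0°–118.6°] dwell: s stays 0.0000
seg 2 [118.6°–139.8°] uniform, h=16: full span → s += 16 → s = 16.0000
seg 3 [139.8°–191.2°] uniform, h=8: θ=181.6° here. β=41.8, B=51.4. 8·41.8/51.4 = 6.5058 → s = 22.5058
radial distance = base radius + s = 24 + 22.5058 = 46.5058

46.5058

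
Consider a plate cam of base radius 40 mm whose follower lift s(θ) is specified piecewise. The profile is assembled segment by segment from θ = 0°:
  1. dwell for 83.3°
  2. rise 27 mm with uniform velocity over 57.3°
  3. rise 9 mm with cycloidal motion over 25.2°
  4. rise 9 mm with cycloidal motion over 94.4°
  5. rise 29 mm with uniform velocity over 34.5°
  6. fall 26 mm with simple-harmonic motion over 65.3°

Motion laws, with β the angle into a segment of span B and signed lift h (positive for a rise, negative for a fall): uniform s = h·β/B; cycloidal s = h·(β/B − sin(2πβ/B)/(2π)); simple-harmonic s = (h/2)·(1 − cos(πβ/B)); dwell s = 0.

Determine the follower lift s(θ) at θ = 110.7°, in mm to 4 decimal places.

seg 1 [0°–83.3°] dwell: s stays 0.0000
seg 2 [83.3°–140.6°] uniform, h=27: θ=110.7° here. β=27.4, B=57.3. 27·27.4/57.3 = 12.9110 → s = 12.9110

12.9110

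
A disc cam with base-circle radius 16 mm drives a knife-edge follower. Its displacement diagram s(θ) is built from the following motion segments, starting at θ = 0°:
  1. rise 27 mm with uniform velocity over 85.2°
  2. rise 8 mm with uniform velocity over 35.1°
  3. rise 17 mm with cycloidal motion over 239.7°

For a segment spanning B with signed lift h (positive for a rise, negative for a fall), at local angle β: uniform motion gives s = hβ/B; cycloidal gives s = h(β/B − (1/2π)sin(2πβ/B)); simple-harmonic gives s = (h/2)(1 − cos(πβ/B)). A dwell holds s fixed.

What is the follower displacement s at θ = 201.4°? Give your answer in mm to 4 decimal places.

seg 1 [0°–85.2°] uniform, h=27: full span → s += 27 → s = 27.0000
seg 2 [85.2°–120.3°] uniform, h=8: full span → s += 8 → s = 35.0000
seg 3 [120.3°–360°] cycloidal, h=17: θ=201.4° here. β=81.1, B=239.7. 17·(0.3383 − sin(2π·0.3383)/(2π)) = 3.4523 → s = 38.4523

38.4523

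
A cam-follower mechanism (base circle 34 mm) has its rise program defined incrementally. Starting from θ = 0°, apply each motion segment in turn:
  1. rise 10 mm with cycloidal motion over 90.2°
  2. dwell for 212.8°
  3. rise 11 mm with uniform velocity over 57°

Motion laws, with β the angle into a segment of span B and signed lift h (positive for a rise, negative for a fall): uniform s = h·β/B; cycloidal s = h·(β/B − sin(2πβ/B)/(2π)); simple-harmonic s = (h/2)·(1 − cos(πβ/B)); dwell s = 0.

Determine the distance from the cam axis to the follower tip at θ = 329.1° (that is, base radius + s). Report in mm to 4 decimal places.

seg 1 [0°–90.2°] cycloidal, h=10: full span → s += 10 → s = 10.0000
seg 2 [90.2°–303°] dwell: s stays 10.0000
seg 3 [303°–360°] uniform, h=11: θ=329.1° here. β=26.1, B=57. 11·26.1/57 = 5.0368 → s = 15.0368
radial distance = base radius + s = 34 + 15.0368 = 49.0368

49.0368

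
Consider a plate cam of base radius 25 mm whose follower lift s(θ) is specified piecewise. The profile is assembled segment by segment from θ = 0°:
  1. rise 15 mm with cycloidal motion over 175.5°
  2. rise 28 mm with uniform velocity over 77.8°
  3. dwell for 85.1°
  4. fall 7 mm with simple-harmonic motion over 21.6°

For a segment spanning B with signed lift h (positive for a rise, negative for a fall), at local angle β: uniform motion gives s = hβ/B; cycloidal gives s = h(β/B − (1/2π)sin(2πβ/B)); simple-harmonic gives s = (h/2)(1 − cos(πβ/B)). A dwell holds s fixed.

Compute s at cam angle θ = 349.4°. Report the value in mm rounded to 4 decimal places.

seg 1 [0°–175.5°] cycloidal, h=15: full span → s += 15 → s = 15.0000
seg 2 [175.5°–253.3°] uniform, h=28: full span → s += 28 → s = 43.0000
seg 3 [253.3°–338.4°] dwell: s stays 43.0000
seg 4 [338.4°–360°] simple-harmonic, h=-7: θ=349.4° here. β=11, B=21.6. -7/2·(1 − cos(π·0.5093)) = -3.6018 → s = 39.3982

39.3982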